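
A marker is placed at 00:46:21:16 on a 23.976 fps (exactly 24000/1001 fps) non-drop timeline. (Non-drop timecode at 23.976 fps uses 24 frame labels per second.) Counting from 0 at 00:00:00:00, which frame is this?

66760

Total seconds to the label: (0 × 3600 + 46 × 60 + 21) = 2781.
Frame index = 2781 × 24 + 16 = 66760.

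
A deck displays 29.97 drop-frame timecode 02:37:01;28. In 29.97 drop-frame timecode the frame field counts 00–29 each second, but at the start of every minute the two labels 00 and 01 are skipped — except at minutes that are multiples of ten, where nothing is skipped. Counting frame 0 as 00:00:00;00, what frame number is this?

282374

As if non-drop at 30 labels/s: (2 × 3600 + 37 × 60 + 1) × 30 + 28 = 282658.
Minute boundaries passed: 157; those not divisible by 10: 157 − 15 = 142; dropped labels = 2 × 142 = 284.
Actual frame index = 282658 − 284 = 282374.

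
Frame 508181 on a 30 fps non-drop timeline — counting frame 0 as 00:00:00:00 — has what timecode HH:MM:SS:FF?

508181 ÷ 30 = 16939 full seconds, remainder 11 frames.
16939 s = 4 h 42 min 19 s.
Timecode: 04:42:19:11.

04:42:19:11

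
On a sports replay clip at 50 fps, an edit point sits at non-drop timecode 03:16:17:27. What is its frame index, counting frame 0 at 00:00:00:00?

588877

Total seconds to the label: (3 × 3600 + 16 × 60 + 17) = 11777.
Frame index = 11777 × 50 + 27 = 588877.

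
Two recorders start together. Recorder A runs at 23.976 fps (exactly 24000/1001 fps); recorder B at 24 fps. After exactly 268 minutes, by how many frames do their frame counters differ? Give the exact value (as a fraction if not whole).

385920/1001 frames

268 min = 16080 s.
A emits 24000/1001 × 16080 = 385920000/1001 frames; B emits 24 × 16080 = 385920.
Difference = 385920/1001 frames (≈ 385.5345); B is ahead of A.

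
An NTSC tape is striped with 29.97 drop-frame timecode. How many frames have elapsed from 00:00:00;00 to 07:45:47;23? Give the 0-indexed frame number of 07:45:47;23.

Complete 10-minute blocks: 46, each 17982 frames → 827172.
Remaining 5 whole minutes in the current block: 1800 + 4 × 1798 = 8992 frames.
Within the current minute: 47 × 30 + 23 − 2 = 1431 (labels ;00/;01 skipped at this minute). Total = 827172 + 8992 + 1431 = 837595.

837595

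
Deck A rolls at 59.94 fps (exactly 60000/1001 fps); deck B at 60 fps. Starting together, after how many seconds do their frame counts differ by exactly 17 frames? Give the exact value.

The gap grows by |60 − 60000/1001| = 60/1001 frames per second.
Time for a 17-frame gap: 17 ÷ (60/1001) = 17017/60 s.

17017/60 seconds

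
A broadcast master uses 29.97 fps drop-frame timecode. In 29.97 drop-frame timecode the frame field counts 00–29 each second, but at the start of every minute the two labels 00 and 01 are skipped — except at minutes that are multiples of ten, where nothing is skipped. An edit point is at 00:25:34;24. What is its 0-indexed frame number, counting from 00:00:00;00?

45998

Complete 10-minute blocks: 2, each 17982 frames → 35964.
Remaining 5 whole minutes in the current block: 1800 + 4 × 1798 = 8992 frames.
Within the current minute: 34 × 30 + 24 − 2 = 1042 (labels ;00/;01 skipped at this minute). Total = 35964 + 8992 + 1042 = 45998.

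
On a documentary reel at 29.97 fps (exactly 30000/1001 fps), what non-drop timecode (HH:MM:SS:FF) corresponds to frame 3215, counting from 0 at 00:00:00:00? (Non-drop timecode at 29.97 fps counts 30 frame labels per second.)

00:01:47:05

3215 ÷ 30 = 107 full seconds, remainder 5 frames.
107 s = 0 h 1 min 47 s.
Timecode: 00:01:47:05.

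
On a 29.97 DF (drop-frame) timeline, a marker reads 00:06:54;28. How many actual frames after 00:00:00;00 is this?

As if non-drop at 30 labels/s: (0 × 3600 + 6 × 60 + 54) × 30 + 28 = 12448.
Minute boundaries passed: 6; those not divisible by 10: 6 − 0 = 6; dropped labels = 2 × 6 = 12.
Actual frame index = 12448 − 12 = 12436.

12436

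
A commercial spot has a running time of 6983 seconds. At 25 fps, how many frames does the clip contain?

174575 frames

Frames = 6983 × 25 = 174575.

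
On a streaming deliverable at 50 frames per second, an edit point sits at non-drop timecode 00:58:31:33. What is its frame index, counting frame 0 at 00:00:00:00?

175583

Total seconds to the label: (0 × 3600 + 58 × 60 + 31) = 3511.
Frame index = 3511 × 50 + 33 = 175583.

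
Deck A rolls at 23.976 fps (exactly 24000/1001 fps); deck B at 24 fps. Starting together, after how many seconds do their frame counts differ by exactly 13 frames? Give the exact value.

13013/24 seconds

The gap grows by |24 − 24000/1001| = 24/1001 frames per second.
Time for a 13-frame gap: 13 ÷ (24/1001) = 13013/24 s.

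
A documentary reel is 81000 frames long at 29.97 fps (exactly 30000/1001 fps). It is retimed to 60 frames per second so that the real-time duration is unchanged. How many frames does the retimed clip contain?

162162 frames

Target frames = source frames × (target rate / source rate) = 81000 × (60)/(30000/1001) = 81000 × 1001/500 = 162162.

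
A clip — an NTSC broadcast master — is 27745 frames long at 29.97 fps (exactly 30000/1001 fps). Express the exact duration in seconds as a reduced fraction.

Running time = 27745 ÷ (30000/1001) = 27745 × 1001/30000 = 5554549/6000 s.

5554549/6000 seconds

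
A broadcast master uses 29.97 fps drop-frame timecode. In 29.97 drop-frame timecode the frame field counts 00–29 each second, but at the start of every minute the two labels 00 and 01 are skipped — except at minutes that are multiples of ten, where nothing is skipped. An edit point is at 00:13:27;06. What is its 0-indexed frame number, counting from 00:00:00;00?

24192

As if non-drop at 30 labels/s: (0 × 3600 + 13 × 60 + 27) × 30 + 6 = 24216.
Minute boundaries passed: 13; those not divisible by 10: 13 − 1 = 12; dropped labels = 2 × 12 = 24.
Actual frame index = 24216 − 24 = 24192.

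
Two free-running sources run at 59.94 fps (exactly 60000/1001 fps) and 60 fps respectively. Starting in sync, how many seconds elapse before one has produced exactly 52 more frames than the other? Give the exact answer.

13013/15 seconds

The gap grows by |60 − 60000/1001| = 60/1001 frames per second.
Time for a 52-frame gap: 52 ÷ (60/1001) = 13013/15 s.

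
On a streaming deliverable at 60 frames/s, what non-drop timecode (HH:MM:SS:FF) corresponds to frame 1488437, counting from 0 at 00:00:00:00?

1488437 ÷ 60 = 24807 full seconds, remainder 17 frames.
24807 s = 6 h 53 min 27 s.
Timecode: 06:53:27:17.

06:53:27:17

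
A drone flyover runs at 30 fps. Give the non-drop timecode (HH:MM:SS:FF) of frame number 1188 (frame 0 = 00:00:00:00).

00:00:39:18

1188 ÷ 30 = 39 full seconds, remainder 18 frames.
39 s = 0 h 0 min 39 s.
Timecode: 00:00:39:18.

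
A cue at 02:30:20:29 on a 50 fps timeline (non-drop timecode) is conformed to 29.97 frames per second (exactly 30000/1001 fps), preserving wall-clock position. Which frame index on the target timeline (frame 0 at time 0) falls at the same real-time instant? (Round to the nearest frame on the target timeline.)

frame 270347

Source frame index: (2×3600 + 30×60 + 20) × 50 + 29 = 451029.
Real time: 451029 / (50) = 451029/50 s.
Target frame: (451029/50) × (30000/1001) = 270617400/1001 ≈ 270347.053 → 270347.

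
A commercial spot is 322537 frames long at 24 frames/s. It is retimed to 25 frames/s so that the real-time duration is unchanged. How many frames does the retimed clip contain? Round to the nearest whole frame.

Frames at target rate = 322537 × (25) / (24) = 8063425/24 ≈ 335976.042.
Nearest whole frame: 335976.

335976 frames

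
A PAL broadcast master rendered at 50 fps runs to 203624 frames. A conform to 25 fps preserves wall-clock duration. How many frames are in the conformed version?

Target frames = source frames × (target rate / source rate) = 203624 × (25)/(50) = 203624 × 1/2 = 101812.

101812 frames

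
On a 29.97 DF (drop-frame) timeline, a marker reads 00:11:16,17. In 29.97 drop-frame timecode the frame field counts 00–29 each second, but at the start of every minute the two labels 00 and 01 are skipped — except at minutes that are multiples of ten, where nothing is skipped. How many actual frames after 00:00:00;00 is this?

20277

As if non-drop at 30 labels/s: (0 × 3600 + 11 × 60 + 16) × 30 + 17 = 20297.
Minute boundaries passed: 11; those not divisible by 10: 11 − 1 = 10; dropped labels = 2 × 10 = 20.
Actual frame index = 20297 − 20 = 20277.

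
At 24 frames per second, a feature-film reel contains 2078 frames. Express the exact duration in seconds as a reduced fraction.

Running time = 2078 ÷ (24) = 2078 × 1/24 = 1039/12 s.

1039/12 seconds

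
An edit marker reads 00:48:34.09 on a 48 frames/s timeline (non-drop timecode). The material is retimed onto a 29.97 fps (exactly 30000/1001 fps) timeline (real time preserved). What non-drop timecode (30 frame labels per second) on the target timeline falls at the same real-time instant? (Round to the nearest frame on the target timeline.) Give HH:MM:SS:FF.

Source frame index: (0×3600 + 48×60 + 34) × 48 + 9 = 139881.
Real time: 139881 / (48) = 46627/16 s.
Target frame: (46627/16) × (30000/1001) = 12489375/143 ≈ 87338.287 → 87338.
At 30 labels/s: frame 87338 → 00:48:31:08.

00:48:31:08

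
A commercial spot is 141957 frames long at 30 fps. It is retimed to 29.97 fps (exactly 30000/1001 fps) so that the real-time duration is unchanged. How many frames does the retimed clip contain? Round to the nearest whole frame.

141815 frames

Frames at target rate = 141957 × (30000/1001) / (30) = 141957000/1001 ≈ 141815.185.
Nearest whole frame: 141815.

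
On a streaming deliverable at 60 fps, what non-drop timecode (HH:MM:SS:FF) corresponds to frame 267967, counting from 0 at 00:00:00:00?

267967 ÷ 60 = 4466 full seconds, remainder 7 frames.
4466 s = 1 h 14 min 26 s.
Timecode: 01:14:26:07.

01:14:26:07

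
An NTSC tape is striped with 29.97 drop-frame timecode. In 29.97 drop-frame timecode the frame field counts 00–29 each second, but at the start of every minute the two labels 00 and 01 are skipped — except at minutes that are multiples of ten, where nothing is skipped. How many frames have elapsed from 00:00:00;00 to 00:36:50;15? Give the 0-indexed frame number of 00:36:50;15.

Complete 10-minute blocks: 3, each 17982 frames → 53946.
Remaining 6 whole minutes in the current block: 1800 + 5 × 1798 = 10790 frames.
Within the current minute: 50 × 30 + 15 − 2 = 1513 (labels ;00/;01 skipped at this minute). Total = 53946 + 10790 + 1513 = 66249.

66249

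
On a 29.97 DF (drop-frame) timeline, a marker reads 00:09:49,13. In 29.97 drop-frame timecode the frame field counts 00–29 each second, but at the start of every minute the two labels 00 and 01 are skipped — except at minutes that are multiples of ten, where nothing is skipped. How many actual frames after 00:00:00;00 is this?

As if non-drop at 30 labels/s: (0 × 3600 + 9 × 60 + 49) × 30 + 13 = 17683.
Minute boundaries passed: 9; those not divisible by 10: 9 − 0 = 9; dropped labels = 2 × 9 = 18.
Actual frame index = 17683 − 18 = 17665.

17665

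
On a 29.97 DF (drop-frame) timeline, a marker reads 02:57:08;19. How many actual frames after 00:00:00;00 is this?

Complete 10-minute blocks: 17, each 17982 frames → 305694.
Remaining 7 whole minutes in the current block: 1800 + 6 × 1798 = 12588 frames.
Within the current minute: 8 × 30 + 19 − 2 = 257 (labels ;00/;01 skipped at this minute). Total = 305694 + 12588 + 257 = 318539.

318539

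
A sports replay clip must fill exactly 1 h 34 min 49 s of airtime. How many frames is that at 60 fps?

1 h 34 min 49 s = 5689 s.
Frames = 5689 × 60 = 341340.

341340 frames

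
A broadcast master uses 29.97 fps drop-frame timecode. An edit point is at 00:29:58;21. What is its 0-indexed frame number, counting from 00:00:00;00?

53907

As if non-drop at 30 labels/s: (0 × 3600 + 29 × 60 + 58) × 30 + 21 = 53961.
Minute boundaries passed: 29; those not divisible by 10: 29 − 2 = 27; dropped labels = 2 × 27 = 54.
Actual frame index = 53961 − 54 = 53907.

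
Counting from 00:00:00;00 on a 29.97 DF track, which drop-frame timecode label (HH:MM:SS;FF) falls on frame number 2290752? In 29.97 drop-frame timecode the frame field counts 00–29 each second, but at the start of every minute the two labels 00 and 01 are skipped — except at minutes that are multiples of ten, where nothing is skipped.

21:13:54;24

Ten DF minutes hold 17982 frames, so frame 2290752 lies in block 127 (frames 2283714–2301695) with 7038 frames into that block.
The block's first minute is 1800 frames and the rest 1798 each; 7038 frames reaches minute 3, so 127 × 18 + 3 × 2 = 2292 labels have been skipped so far.
Adding those back, label number 2290752 + 2292 = 2293044 at 30 labels/s is 76434 s + 24 f = 21 h 13 min 54 s frame 24, i.e. 21:13:54;24.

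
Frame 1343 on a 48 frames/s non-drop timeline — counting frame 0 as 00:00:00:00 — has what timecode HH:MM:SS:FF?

1343 ÷ 48 = 27 full seconds, remainder 47 frames.
27 s = 0 h 0 min 27 s.
Timecode: 00:00:27:47.

00:00:27:47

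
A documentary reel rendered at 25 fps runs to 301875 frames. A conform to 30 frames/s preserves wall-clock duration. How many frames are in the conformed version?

Target frames = source frames × (target rate / source rate) = 301875 × (30)/(25) = 301875 × 6/5 = 362250.

362250 frames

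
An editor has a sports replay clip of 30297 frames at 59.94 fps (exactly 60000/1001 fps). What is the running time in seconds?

505.45495 seconds

Running time = 30297 / (60000/1001) = 505.45495 s.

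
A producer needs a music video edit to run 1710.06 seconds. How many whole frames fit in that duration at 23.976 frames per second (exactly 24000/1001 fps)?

Frames = 1710.06 × 24000/1001 = 3731040/91 ≈ 41000.4396.
Complete frames: 41000.

41000 frames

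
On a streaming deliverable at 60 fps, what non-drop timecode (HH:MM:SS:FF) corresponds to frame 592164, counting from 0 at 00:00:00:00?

02:44:29:24

592164 ÷ 60 = 9869 full seconds, remainder 24 frames.
9869 s = 2 h 44 min 29 s.
Timecode: 02:44:29:24.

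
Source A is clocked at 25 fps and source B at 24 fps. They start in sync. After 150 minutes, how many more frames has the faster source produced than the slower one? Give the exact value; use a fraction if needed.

9000 frames

150 min = 9000 s.
A emits 25 × 9000 = 225000 frames; B emits 24 × 9000 = 216000.
Difference = 9000 frames; B is behind A.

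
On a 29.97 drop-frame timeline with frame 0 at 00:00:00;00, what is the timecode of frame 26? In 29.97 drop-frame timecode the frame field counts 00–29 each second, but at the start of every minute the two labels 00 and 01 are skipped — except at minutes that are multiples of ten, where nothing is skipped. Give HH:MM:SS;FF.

Ten DF minutes hold 17982 frames, so frame 26 lies in block 0 (frames 0–17981) with 26 frames into that block.
The block's first minute is 1800 frames and the rest 1798 each; 26 frames reaches minute 0, so 0 × 18 + 0 × 2 = 0 labels have been skipped so far.
Adding those back, label number 26 + 0 = 26 at 30 labels/s is 0 s + 26 f = 0 h 0 min 0 s frame 26, i.e. 00:00:00;26.

00:00:00;26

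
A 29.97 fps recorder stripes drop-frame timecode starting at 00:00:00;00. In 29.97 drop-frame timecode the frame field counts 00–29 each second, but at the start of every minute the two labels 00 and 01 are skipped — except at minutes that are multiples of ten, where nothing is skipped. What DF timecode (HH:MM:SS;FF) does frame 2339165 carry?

Ten DF minutes hold 17982 frames, so frame 2339165 lies in block 130 (frames 2337660–2355641) with 1505 frames into that block.
The block's first minute is 1800 frames and the rest 1798 each; 1505 frames reaches minute 0, so 130 × 18 + 0 × 2 = 2340 labels have been skipped so far.
Adding those back, label number 2339165 + 2340 = 2341505 at 30 labels/s is 78050 s + 5 f = 21 h 40 min 50 s frame 5, i.e. 21:40:50;05.

21:40:50;05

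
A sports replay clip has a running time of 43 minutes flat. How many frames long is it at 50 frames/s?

129000 frames

43 min = 2580 s.
Frames = 2580 × 50 = 129000.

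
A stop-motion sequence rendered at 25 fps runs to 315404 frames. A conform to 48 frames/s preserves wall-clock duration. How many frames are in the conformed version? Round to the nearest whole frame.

605576 frames

Frames at target rate = 315404 × (48) / (25) = 15139392/25 ≈ 605575.680.
Nearest whole frame: 605576.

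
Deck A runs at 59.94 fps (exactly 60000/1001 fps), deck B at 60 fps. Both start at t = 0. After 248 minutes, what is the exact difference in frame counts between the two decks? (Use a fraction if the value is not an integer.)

892800/1001 frames

248 min = 14880 s.
A emits 60000/1001 × 14880 = 892800000/1001 frames; B emits 60 × 14880 = 892800.
Difference = 892800/1001 frames (≈ 891.9081); B is ahead of A.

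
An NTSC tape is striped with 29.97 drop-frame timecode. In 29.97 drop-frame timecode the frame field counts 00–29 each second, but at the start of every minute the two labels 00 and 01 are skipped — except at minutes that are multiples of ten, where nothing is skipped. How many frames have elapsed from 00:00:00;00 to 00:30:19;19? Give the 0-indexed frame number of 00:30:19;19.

54535

As if non-drop at 30 labels/s: (0 × 3600 + 30 × 60 + 19) × 30 + 19 = 54589.
Minute boundaries passed: 30; those not divisible by 10: 30 − 3 = 27; dropped labels = 2 × 27 = 54.
Actual frame index = 54589 − 54 = 54535.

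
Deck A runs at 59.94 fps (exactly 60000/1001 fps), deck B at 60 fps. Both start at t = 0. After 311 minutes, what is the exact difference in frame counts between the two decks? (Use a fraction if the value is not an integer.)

1119600/1001 frames

311 min = 18660 s.
A emits 60000/1001 × 18660 = 1119600000/1001 frames; B emits 60 × 18660 = 1119600.
Difference = 1119600/1001 frames (≈ 1118.4815); B is ahead of A.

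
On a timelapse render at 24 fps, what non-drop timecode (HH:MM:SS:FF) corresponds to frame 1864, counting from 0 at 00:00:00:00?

1864 ÷ 24 = 77 full seconds, remainder 16 frames.
77 s = 0 h 1 min 17 s.
Timecode: 00:01:17:16.

00:01:17:16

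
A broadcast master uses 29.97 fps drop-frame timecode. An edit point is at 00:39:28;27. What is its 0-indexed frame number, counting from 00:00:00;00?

As if non-drop at 30 labels/s: (0 × 3600 + 39 × 60 + 28) × 30 + 27 = 71067.
Minute boundaries passed: 39; those not divisible by 10: 39 − 3 = 36; dropped labels = 2 × 36 = 72.
Actual frame index = 71067 − 72 = 70995.

70995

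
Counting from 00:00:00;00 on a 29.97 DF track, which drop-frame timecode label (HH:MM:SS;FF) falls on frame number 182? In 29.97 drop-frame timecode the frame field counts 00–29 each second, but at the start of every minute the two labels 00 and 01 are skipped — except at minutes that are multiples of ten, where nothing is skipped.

00:00:06;02

Ten DF minutes hold 17982 frames, so frame 182 lies in block 0 (frames 0–17981) with 182 frames into that block.
The block's first minute is 1800 frames and the rest 1798 each; 182 frames reaches minute 0, so 0 × 18 + 0 × 2 = 0 labels have been skipped so far.
Adding those back, label number 182 + 0 = 182 at 30 labels/s is 6 s + 2 f = 0 h 0 min 6 s frame 2, i.e. 00:00:06;02.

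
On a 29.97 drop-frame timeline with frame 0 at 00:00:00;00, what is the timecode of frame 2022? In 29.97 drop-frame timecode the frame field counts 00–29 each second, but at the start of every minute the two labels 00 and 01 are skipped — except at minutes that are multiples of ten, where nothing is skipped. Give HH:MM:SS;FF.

Ten DF minutes hold 17982 frames, so frame 2022 lies in block 0 (frames 0–17981) with 2022 frames into that block.
The block's first minute is 1800 frames and the rest 1798 each; 2022 frames reaches minute 1, so 0 × 18 + 1 × 2 = 2 labels have been skipped so far.
Adding those back, label number 2022 + 2 = 2024 at 30 labels/s is 67 s + 14 f = 0 h 1 min 7 s frame 14, i.e. 00:01:07;14.

00:01:07;14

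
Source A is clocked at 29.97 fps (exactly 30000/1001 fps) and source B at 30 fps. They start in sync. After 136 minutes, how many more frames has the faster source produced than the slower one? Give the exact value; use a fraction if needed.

136 min = 8160 s.
A emits 30000/1001 × 8160 = 244800000/1001 frames; B emits 30 × 8160 = 244800.
Difference = 244800/1001 frames (≈ 244.5554); B is ahead of A.

244800/1001 frames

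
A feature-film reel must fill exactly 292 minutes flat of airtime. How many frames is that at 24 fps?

292 min = 17520 s.
Frames = 17520 × 24 = 420480.

420480 frames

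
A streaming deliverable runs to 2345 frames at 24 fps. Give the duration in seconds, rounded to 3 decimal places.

Running time = 2345 × 1/24 = 2345/24 s ≈ 97.708 s.

97.708 seconds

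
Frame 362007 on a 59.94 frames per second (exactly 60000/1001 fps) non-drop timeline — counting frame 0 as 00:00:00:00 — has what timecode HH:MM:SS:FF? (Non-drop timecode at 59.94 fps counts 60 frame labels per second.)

362007 ÷ 60 = 6033 full seconds, remainder 27 frames.
6033 s = 1 h 40 min 33 s.
Timecode: 01:40:33:27.

01:40:33:27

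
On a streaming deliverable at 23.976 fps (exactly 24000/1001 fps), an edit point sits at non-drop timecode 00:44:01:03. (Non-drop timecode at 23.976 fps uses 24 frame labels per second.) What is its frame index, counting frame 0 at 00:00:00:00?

Total seconds to the label: (0 × 3600 + 44 × 60 + 1) = 2641.
Frame index = 2641 × 24 + 3 = 63387.

frame 63387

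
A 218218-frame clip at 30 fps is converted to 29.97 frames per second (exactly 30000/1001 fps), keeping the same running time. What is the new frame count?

Target frames = source frames × (target rate / source rate) = 218218 × (30000/1001)/(30) = 218218 × 1000/1001 = 218000.

218000 frames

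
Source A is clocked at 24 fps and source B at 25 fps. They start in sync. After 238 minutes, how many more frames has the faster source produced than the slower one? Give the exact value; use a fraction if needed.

14280 frames

238 min = 14280 s.
A emits 24 × 14280 = 342720 frames; B emits 25 × 14280 = 357000.
Difference = 14280 frames; B is ahead of A.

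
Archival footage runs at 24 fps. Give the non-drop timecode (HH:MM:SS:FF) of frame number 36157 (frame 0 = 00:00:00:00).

36157 ÷ 24 = 1506 full seconds, remainder 13 frames.
1506 s = 0 h 25 min 6 s.
Timecode: 00:25:06:13.

00:25:06:13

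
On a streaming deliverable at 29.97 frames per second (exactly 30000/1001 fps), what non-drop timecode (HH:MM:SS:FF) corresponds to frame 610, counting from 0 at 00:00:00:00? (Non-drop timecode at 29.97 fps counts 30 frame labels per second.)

00:00:20:10

610 ÷ 30 = 20 full seconds, remainder 10 frames.
20 s = 0 h 0 min 20 s.
Timecode: 00:00:20:10.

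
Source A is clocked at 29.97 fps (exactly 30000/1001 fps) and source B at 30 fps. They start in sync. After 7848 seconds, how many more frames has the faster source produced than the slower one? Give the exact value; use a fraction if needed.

235440/1001 frames

A emits 30000/1001 × 7848 = 235440000/1001 frames; B emits 30 × 7848 = 235440.
Difference = 235440/1001 frames (≈ 235.2048); B is ahead of A.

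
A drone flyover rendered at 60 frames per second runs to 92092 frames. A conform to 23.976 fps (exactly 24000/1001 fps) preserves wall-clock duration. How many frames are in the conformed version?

Target frames = source frames × (target rate / source rate) = 92092 × (24000/1001)/(60) = 92092 × 400/1001 = 36800.

36800 frames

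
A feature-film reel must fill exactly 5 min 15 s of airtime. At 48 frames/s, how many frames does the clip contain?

5 min 15 s = 315 s.
Frames = 315 × 48 = 15120.

15120 frames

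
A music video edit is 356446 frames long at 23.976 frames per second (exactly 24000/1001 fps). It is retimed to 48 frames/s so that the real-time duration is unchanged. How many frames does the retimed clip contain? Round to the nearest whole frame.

713605 frames

Frames at target rate = 356446 × (48) / (24000/1001) = 178401223/250 ≈ 713604.892.
Nearest whole frame: 713605.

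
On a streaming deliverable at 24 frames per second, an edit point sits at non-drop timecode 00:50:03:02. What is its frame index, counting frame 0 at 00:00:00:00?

frame 72074

Total seconds to the label: (0 × 3600 + 50 × 60 + 3) = 3003.
Frame index = 3003 × 24 + 2 = 72074.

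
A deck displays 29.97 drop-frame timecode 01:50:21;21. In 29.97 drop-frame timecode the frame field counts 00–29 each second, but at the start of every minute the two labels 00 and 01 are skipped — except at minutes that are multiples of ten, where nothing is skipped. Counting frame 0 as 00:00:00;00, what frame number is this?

As if non-drop at 30 labels/s: (1 × 3600 + 50 × 60 + 21) × 30 + 21 = 198651.
Minute boundaries passed: 110; those not divisible by 10: 110 − 11 = 99; dropped labels = 2 × 99 = 198.
Actual frame index = 198651 − 198 = 198453.

198453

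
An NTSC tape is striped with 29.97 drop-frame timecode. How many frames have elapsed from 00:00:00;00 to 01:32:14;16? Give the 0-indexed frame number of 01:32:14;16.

165870

As if non-drop at 30 labels/s: (1 × 3600 + 32 × 60 + 14) × 30 + 16 = 166036.
Minute boundaries passed: 92; those not divisible by 10: 92 − 9 = 83; dropped labels = 2 × 83 = 166.
Actual frame index = 166036 − 166 = 165870.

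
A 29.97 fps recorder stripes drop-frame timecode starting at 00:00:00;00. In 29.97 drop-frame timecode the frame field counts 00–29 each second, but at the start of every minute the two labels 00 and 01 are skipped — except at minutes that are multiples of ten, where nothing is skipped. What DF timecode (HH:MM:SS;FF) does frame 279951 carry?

Ten DF minutes hold 17982 frames, so frame 279951 lies in block 15 (frames 269730–287711) with 10221 frames into that block.
The block's first minute is 1800 frames and the rest 1798 each; 10221 frames reaches minute 5, so 15 × 18 + 5 × 2 = 280 labels have been skipped so far.
Adding those back, label number 279951 + 280 = 280231 at 30 labels/s is 9341 s + 1 f = 2 h 35 min 41 s frame 1, i.e. 02:35:41;01.

02:35:41;01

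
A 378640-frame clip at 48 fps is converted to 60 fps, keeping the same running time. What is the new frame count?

Target frames = source frames × (target rate / source rate) = 378640 × (60)/(48) = 378640 × 5/4 = 473300.

473300 frames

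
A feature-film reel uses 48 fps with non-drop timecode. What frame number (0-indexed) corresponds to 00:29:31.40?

Total seconds to the label: (0 × 3600 + 29 × 60 + 31) = 1771.
Frame index = 1771 × 48 + 40 = 85048.

85048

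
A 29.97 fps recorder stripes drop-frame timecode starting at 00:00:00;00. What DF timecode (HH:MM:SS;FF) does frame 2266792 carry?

21:00:35;10

Ten DF minutes hold 17982 frames, so frame 2266792 lies in block 126 (frames 2265732–2283713) with 1060 frames into that block.
The block's first minute is 1800 frames and the rest 1798 each; 1060 frames reaches minute 0, so 126 × 18 + 0 × 2 = 2268 labels have been skipped so far.
Adding those back, label number 2266792 + 2268 = 2269060 at 30 labels/s is 75635 s + 10 f = 21 h 0 min 35 s frame 10, i.e. 21:00:35;10.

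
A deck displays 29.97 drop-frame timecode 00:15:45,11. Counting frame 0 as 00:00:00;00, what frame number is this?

28333

Complete 10-minute blocks: 1, each 17982 frames → 17982.
Remaining 5 whole minutes in the current block: 1800 + 4 × 1798 = 8992 frames.
Within the current minute: 45 × 30 + 11 − 2 = 1359 (labels ;00/;01 skipped at this minute). Total = 17982 + 8992 + 1359 = 28333.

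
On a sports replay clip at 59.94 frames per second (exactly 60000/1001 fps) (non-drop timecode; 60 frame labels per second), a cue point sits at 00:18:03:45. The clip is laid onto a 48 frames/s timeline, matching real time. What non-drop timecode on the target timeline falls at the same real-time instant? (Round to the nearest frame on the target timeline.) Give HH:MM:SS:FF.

00:18:04:40

Source frame index: (0×3600 + 18×60 + 3) × 60 + 45 = 65025.
Real time: 65025 / (60000/1001) = 867867/800 s.
Target frame: (867867/800) × (48) = 2603601/50 ≈ 52072.020 → 52072.
At 48 labels/s: frame 52072 → 00:18:04:40.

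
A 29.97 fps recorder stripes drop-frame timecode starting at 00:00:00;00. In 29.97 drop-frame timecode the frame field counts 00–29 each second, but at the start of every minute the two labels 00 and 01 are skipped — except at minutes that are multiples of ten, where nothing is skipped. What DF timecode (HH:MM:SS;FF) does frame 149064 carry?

01:22:53;22

Each 10-minute DF block holds 10 × 60 × 30 − 9 × 2 = 17982 frames. 149064 ÷ 17982 → 8 full blocks, remainder 5208.
Within the partial block the first minute is 1800 frames and each further minute 1798, so 2 further minute boundaries passed. Total skipped labels = 18 × 8 + 2 × 2 = 148.
Non-drop label index = 149064 + 148 = 149212; at 30 labels/s that is 01:22:53:22, i.e. DF 01:22:53;22.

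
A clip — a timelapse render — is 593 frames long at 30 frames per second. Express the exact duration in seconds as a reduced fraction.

593/30 seconds

Running time = 593 ÷ (30) = 593 × 1/30 = 593/30 s.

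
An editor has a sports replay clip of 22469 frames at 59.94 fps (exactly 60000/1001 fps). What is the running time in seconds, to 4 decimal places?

374.8578 seconds

Running time = 22469 × 1001/60000 = 22491469/60000 s ≈ 374.8578 s.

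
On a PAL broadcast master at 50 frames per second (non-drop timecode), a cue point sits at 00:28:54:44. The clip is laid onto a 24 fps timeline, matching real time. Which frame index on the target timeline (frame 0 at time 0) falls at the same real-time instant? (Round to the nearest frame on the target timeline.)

Source frame index: (0×3600 + 28×60 + 54) × 50 + 44 = 86744.
Real time: 86744 / (50) = 43372/25 s.
Target frame: (43372/25) × (24) = 1040928/25 ≈ 41637.120 → 41637.

frame 41637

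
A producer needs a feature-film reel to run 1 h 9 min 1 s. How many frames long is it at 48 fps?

198768 frames

1 h 9 min 1 s = 4141 s.
Frames = 4141 × 48 = 198768.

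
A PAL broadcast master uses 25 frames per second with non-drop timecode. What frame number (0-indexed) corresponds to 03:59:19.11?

Total seconds to the label: (3 × 3600 + 59 × 60 + 19) = 14359.
Frame index = 14359 × 25 + 11 = 358986.

frame 358986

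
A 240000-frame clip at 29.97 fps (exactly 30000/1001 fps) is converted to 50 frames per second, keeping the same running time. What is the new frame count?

400400 frames

Target frames = source frames × (target rate / source rate) = 240000 × (50)/(30000/1001) = 240000 × 1001/600 = 400400.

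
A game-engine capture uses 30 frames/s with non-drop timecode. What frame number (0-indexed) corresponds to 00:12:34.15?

frame 22635

Total seconds to the label: (0 × 3600 + 12 × 60 + 34) = 754.
Frame index = 754 × 30 + 15 = 22635.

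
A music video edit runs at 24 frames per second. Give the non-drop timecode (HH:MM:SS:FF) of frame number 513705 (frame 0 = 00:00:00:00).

05:56:44:09

513705 ÷ 24 = 21404 full seconds, remainder 9 frames.
21404 s = 5 h 56 min 44 s.
Timecode: 05:56:44:09.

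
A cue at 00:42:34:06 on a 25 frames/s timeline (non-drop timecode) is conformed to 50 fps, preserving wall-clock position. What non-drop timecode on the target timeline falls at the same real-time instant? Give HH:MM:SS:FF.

Source frame index: (0×3600 + 42×60 + 34) × 25 + 6 = 63856.
Real time: 63856 / (25) = 63856/25 s.
Target frame: (63856/25) × (50) = 127712.
At 50 labels/s: frame 127712 → 00:42:34:12.

00:42:34:12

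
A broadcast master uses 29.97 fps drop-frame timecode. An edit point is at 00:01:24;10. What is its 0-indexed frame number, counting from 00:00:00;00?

2528

As if non-drop at 30 labels/s: (0 × 3600 + 1 × 60 + 24) × 30 + 10 = 2530.
Minute boundaries passed: 1; those not divisible by 10: 1 − 0 = 1; dropped labels = 2 × 1 = 2.
Actual frame index = 2530 − 2 = 2528.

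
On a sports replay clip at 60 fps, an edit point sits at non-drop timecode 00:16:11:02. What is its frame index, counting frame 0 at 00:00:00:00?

frame 58262

Total seconds to the label: (0 × 3600 + 16 × 60 + 11) = 971.
Frame index = 971 × 60 + 2 = 58262.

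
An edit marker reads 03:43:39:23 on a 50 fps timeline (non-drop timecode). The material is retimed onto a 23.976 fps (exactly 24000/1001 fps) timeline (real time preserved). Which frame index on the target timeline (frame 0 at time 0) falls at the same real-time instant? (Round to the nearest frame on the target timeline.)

Source frame index: (3×3600 + 43×60 + 39) × 50 + 23 = 670973.
Real time: 670973 / (50) = 670973/50 s.
Target frame: (670973/50) × (24000/1001) = 322067040/1001 ≈ 321745.295 → 321745.

frame 321745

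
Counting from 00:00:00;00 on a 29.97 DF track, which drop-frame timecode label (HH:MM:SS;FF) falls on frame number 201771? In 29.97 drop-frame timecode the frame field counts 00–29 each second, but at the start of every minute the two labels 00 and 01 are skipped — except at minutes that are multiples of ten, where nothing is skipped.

01:52:12;13

Each 10-minute DF block holds 10 × 60 × 30 − 9 × 2 = 17982 frames. 201771 ÷ 17982 → 11 full blocks, remainder 3969.
Within the partial block the first minute is 1800 frames and each further minute 1798, so 2 further minute boundaries passed. Total skipped labels = 18 × 11 + 2 × 2 = 202.
Non-drop label index = 201771 + 202 = 201973; at 30 labels/s that is 01:52:12:13, i.e. DF 01:52:12;13.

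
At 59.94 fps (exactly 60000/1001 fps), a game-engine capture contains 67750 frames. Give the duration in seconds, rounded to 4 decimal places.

1130.2958 seconds

Running time = 67750 × 1001/60000 = 271271/240 s ≈ 1130.2958 s.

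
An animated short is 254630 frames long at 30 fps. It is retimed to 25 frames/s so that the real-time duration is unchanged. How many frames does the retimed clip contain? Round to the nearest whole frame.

Frames at target rate = 254630 × (25) / (30) = 636575/3 ≈ 212191.667.
Nearest whole frame: 212192.

212192 frames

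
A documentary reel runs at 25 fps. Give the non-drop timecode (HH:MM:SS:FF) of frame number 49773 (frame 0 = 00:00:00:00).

00:33:10:23

49773 ÷ 25 = 1990 full seconds, remainder 23 frames.
1990 s = 0 h 33 min 10 s.
Timecode: 00:33:10:23.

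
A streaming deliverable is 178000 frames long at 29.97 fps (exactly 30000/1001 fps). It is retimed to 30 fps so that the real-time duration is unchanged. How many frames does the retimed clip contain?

Target frames = source frames × (target rate / source rate) = 178000 × (30)/(30000/1001) = 178000 × 1001/1000 = 178178.

178178 frames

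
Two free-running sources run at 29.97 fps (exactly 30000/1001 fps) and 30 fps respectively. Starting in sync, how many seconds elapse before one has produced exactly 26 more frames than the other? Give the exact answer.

The gap grows by |30 − 30000/1001| = 30/1001 frames per second.
Time for a 26-frame gap: 26 ÷ (30/1001) = 13013/15 s.

13013/15 seconds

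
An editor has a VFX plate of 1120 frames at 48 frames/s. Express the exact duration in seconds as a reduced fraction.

70/3 seconds

Running time = 1120 ÷ (48) = 1120 × 1/48 = 70/3 s.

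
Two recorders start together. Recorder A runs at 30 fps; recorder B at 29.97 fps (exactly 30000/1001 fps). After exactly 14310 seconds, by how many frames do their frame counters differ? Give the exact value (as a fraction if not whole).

429300/1001 frames

A emits 30 × 14310 = 429300 frames; B emits 30000/1001 × 14310 = 429300000/1001.
Difference = 429300/1001 frames (≈ 428.8711); B is behind A.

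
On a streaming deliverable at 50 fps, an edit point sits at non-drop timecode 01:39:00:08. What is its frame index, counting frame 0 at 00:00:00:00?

297008

Total seconds to the label: (1 × 3600 + 39 × 60 + 0) = 5940.
Frame index = 5940 × 50 + 8 = 297008.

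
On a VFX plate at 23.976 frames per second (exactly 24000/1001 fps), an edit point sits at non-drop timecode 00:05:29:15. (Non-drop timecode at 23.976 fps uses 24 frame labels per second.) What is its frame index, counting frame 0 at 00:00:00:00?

7911

Total seconds to the label: (0 × 3600 + 5 × 60 + 29) = 329.
Frame index = 329 × 24 + 15 = 7911.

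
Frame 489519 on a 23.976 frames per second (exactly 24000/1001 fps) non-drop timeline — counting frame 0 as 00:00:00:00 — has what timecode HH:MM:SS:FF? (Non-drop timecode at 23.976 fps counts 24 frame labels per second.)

489519 ÷ 24 = 20396 full seconds, remainder 15 frames.
20396 s = 5 h 39 min 56 s.
Timecode: 05:39:56:15.

05:39:56:15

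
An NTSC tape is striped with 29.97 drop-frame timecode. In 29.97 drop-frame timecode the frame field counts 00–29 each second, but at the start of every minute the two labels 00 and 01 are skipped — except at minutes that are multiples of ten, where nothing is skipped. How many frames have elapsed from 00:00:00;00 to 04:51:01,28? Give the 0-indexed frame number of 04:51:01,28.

523334

As if non-drop at 30 labels/s: (4 × 3600 + 51 × 60 + 1) × 30 + 28 = 523858.
Minute boundaries passed: 291; those not divisible by 10: 291 − 29 = 262; dropped labels = 2 × 262 = 524.
Actual frame index = 523858 − 524 = 523334.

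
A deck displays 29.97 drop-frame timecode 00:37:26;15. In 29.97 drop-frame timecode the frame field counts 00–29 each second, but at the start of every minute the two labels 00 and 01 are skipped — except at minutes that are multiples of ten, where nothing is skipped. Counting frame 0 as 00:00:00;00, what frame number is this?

67327

As if non-drop at 30 labels/s: (0 × 3600 + 37 × 60 + 26) × 30 + 15 = 67395.
Minute boundaries passed: 37; those not divisible by 10: 37 − 3 = 34; dropped labels = 2 × 34 = 68.
Actual frame index = 67395 − 68 = 67327.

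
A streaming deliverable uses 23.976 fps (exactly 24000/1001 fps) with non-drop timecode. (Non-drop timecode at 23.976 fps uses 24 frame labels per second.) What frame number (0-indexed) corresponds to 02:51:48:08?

Total seconds to the label: (2 × 3600 + 51 × 60 + 48) = 10308.
Frame index = 10308 × 24 + 8 = 247400.

frame 247400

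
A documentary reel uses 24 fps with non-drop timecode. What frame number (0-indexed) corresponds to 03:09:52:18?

Total seconds to the label: (3 × 3600 + 9 × 60 + 52) = 11392.
Frame index = 11392 × 24 + 18 = 273426.

273426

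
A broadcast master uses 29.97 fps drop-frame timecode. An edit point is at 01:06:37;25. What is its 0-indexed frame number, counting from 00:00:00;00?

119815

Complete 10-minute blocks: 6, each 17982 frames → 107892.
Remaining 6 whole minutes in the current block: 1800 + 5 × 1798 = 10790 frames.
Within the current minute: 37 × 30 + 25 − 2 = 1133 (labels ;00/;01 skipped at this minute). Total = 107892 + 10790 + 1133 = 119815.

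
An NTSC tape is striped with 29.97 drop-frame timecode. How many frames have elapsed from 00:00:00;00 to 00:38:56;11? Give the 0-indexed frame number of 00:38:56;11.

70021

As if non-drop at 30 labels/s: (0 × 3600 + 38 × 60 + 56) × 30 + 11 = 70091.
Minute boundaries passed: 38; those not divisible by 10: 38 − 3 = 35; dropped labels = 2 × 35 = 70.
Actual frame index = 70091 − 70 = 70021.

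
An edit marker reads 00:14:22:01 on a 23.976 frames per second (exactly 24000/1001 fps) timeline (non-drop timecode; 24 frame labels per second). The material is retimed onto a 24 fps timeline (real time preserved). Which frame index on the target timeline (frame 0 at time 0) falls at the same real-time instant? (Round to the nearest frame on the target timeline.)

Source frame index: (0×3600 + 14×60 + 22) × 24 + 1 = 20689.
Real time: 20689 / (24000/1001) = 20709689/24000 s.
Target frame: (20709689/24000) × (24) = 20709689/1000 ≈ 20709.689 → 20710.

frame 20710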